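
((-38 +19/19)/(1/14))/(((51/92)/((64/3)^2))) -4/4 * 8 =-195202648/459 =-425278.10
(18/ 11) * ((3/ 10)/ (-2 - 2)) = -27/ 220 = -0.12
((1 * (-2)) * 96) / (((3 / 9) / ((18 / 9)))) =-1152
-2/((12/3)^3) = -1/32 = -0.03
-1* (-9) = 9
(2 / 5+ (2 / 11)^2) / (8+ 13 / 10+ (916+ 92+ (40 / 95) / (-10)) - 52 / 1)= 9956 / 22191279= 0.00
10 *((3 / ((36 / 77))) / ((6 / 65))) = 25025 / 36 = 695.14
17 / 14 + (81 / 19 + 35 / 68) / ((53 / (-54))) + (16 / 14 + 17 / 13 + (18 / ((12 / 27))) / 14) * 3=77121841 / 6231316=12.38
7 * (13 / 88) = 91 / 88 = 1.03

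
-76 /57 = -4 /3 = -1.33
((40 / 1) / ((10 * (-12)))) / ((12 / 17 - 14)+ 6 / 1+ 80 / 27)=153 / 1988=0.08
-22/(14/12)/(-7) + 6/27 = 1286/441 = 2.92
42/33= 14/11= 1.27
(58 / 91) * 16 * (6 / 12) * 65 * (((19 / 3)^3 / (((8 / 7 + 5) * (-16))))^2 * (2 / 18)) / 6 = 47751569215 / 1164603744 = 41.00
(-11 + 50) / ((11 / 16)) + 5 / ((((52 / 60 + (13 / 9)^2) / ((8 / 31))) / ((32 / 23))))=134454288 / 2345057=57.34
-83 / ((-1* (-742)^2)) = 83 / 550564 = 0.00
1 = 1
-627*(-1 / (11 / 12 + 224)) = 7524 / 2699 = 2.79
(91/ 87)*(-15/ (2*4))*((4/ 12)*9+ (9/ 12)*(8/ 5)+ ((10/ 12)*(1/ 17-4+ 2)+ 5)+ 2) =-148239/ 7888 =-18.79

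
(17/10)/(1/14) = 119/5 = 23.80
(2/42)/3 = 0.02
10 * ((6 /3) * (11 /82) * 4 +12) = 5360 /41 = 130.73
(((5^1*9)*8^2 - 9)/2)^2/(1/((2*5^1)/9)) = 4579245/2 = 2289622.50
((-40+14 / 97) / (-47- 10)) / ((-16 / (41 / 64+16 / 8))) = -326677 / 2830848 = -0.12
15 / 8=1.88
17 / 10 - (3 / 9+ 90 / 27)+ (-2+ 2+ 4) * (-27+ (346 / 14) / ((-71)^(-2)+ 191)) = -307361503 / 2808260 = -109.45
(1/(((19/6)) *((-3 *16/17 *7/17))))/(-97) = 289/103208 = 0.00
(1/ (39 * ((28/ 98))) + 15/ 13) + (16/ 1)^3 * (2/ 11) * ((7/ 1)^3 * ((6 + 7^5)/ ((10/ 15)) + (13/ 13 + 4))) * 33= 16585267765345/ 78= 212631638017.24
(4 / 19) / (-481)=-4 / 9139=-0.00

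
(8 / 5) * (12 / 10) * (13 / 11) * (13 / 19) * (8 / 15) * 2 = 43264 / 26125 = 1.66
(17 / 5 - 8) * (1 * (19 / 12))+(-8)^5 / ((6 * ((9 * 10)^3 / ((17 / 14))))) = -55819907 / 7654500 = -7.29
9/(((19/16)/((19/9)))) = 16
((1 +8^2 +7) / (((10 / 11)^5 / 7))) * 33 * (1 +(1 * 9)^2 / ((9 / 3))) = 2343775203 / 3125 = 750008.06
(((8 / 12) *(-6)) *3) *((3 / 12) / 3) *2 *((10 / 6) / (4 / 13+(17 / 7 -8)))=910 / 1437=0.63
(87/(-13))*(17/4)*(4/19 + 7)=-202623/988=-205.08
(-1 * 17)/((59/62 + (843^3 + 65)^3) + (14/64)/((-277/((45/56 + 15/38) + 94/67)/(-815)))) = -47572804352/601669705286202944265755872485427345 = -0.00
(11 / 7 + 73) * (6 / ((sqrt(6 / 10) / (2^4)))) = 16704 * sqrt(15) / 7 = 9242.04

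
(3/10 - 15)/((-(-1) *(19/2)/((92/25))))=-13524/2375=-5.69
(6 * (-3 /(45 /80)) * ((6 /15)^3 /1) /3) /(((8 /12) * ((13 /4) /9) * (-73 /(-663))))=-235008 /9125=-25.75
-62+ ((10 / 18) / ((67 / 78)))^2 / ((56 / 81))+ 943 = 55405351 / 62846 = 881.61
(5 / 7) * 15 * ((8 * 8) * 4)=19200 / 7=2742.86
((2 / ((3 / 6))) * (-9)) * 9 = -324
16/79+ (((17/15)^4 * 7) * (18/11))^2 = 357.32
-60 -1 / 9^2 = -4861 / 81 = -60.01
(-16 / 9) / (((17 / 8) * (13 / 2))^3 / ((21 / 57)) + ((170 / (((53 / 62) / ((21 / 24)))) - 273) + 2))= -24313856 / 96498266499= -0.00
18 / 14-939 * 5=-32856 / 7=-4693.71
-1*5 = -5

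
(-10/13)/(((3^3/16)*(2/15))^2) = -16000/1053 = -15.19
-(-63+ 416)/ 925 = -353/ 925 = -0.38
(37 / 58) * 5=185 / 58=3.19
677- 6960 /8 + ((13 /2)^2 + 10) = -563 /4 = -140.75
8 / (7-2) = 8 / 5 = 1.60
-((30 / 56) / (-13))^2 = -225 / 132496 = -0.00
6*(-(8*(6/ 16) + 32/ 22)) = -294/ 11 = -26.73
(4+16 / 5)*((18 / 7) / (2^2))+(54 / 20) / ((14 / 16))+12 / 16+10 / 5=293 / 28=10.46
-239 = -239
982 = 982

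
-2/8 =-1/4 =-0.25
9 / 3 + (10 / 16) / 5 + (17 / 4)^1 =59 / 8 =7.38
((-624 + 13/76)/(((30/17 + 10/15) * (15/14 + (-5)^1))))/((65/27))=35153433/1295800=27.13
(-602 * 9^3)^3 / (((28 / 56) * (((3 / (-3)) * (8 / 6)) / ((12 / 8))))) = 190175504416030602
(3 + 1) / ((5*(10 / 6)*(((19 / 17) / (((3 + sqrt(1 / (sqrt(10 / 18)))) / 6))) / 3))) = 102*sqrt(3)*5^(3 / 4) / 2375 + 306 / 475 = 0.89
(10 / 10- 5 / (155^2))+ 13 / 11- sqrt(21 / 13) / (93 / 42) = 115309 / 52855- 14*sqrt(273) / 403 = 1.61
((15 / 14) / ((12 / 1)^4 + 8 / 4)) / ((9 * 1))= 5 / 870996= 0.00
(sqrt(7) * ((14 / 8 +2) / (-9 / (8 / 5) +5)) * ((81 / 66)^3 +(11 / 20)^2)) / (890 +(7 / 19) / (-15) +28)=-195829371 * sqrt(7) / 13928808520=-0.04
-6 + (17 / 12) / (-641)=-46169 / 7692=-6.00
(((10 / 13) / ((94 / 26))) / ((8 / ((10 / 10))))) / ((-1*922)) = -5 / 173336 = -0.00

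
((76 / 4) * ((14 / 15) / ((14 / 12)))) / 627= 4 / 165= 0.02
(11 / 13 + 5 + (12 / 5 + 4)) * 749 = 596204 / 65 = 9172.37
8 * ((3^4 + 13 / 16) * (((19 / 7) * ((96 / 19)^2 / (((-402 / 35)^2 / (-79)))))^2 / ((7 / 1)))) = 1171175075840000 / 7274554681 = 160996.12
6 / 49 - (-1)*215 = 10541 / 49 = 215.12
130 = 130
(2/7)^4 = 16/2401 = 0.01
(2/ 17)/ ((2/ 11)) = 11/ 17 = 0.65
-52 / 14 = -26 / 7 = -3.71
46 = 46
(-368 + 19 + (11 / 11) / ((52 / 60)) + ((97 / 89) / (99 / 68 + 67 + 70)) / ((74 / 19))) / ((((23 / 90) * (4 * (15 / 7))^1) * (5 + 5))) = -105148081488 / 6621482075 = -15.88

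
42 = 42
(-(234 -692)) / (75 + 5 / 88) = 40304 / 6605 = 6.10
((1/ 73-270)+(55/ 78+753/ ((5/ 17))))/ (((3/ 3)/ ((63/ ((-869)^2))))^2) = 86289313257/ 5411844609890290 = 0.00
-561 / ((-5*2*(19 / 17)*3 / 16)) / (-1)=-25432 / 95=-267.71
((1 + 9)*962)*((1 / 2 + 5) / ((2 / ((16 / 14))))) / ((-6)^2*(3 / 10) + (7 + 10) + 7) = 529100 / 609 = 868.80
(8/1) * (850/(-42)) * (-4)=13600/21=647.62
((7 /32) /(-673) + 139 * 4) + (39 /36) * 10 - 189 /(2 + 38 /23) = 33278483 /64608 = 515.08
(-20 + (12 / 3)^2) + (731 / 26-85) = -1583 / 26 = -60.88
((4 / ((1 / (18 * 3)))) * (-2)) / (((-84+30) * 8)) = 1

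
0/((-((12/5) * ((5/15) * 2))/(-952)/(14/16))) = 0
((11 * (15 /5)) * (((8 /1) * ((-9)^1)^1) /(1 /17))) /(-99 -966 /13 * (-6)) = -19448 /167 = -116.46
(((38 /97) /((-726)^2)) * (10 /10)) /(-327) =-19 /8359161822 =-0.00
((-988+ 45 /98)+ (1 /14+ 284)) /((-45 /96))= 73536 /49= 1500.73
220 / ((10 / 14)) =308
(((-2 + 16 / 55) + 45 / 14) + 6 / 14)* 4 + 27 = 13373 / 385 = 34.74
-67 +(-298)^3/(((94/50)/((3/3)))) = -661592949/47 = -14076445.72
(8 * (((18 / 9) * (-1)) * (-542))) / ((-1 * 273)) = -8672 / 273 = -31.77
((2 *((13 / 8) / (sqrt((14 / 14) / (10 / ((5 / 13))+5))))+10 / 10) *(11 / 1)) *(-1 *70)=-14703.33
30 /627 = 10 /209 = 0.05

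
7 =7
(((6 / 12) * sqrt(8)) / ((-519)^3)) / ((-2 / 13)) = 0.00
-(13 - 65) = 52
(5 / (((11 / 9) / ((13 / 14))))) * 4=1170 / 77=15.19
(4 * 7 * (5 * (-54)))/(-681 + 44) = 1080/91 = 11.87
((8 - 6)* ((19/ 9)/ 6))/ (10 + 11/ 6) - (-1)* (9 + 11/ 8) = 53341/ 5112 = 10.43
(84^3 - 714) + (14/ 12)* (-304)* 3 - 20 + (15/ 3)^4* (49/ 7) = 595281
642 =642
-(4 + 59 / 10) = -99 / 10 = -9.90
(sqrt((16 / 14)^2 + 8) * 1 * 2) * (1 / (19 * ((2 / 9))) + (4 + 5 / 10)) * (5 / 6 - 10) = -3300 * sqrt(114) / 133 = -264.92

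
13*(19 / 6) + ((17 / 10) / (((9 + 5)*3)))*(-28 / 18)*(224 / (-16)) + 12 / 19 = 42.68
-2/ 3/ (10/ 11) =-11/ 15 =-0.73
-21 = -21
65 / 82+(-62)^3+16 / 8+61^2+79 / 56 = -538648021 / 2296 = -234602.80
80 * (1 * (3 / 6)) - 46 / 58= 39.21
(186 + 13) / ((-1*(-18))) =11.06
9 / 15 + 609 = 3048 / 5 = 609.60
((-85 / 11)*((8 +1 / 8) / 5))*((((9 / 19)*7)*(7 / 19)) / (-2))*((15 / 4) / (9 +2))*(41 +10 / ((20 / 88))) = 621313875 / 2795584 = 222.25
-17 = -17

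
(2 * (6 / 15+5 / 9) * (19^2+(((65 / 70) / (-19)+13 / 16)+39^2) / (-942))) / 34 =30977785789 / 1533500640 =20.20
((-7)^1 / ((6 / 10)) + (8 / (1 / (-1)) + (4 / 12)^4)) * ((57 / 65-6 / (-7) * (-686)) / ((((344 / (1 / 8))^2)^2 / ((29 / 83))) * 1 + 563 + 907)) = 293651564 / 4177523828437208145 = 0.00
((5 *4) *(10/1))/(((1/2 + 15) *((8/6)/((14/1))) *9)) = 1400/93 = 15.05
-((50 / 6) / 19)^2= -625 / 3249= -0.19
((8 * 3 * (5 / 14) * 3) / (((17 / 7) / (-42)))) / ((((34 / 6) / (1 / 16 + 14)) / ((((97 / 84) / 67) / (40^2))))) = -0.01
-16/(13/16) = -256/13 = -19.69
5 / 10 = 1 / 2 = 0.50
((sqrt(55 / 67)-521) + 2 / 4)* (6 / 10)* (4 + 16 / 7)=-68706 / 35 + 132* sqrt(3685) / 2345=-1959.61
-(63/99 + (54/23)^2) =-35779/5819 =-6.15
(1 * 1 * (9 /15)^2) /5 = 9 /125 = 0.07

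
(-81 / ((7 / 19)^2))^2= 855036081 / 2401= 356116.65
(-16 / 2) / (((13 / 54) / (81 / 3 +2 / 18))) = -11712 / 13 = -900.92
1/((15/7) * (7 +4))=7/165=0.04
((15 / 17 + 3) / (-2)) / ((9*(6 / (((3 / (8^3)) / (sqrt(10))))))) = -11*sqrt(10) / 522240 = -0.00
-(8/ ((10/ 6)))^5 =-7962624/ 3125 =-2548.04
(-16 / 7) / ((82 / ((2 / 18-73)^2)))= -83968 / 567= -148.09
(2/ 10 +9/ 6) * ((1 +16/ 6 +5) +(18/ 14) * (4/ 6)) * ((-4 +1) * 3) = -145.71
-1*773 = -773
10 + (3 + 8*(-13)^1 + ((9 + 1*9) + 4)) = -69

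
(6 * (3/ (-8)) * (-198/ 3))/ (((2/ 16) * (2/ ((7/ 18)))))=231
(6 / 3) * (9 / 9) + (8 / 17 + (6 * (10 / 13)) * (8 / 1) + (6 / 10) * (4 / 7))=307362 / 7735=39.74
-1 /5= -0.20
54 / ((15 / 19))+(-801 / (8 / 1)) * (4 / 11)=3519 / 110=31.99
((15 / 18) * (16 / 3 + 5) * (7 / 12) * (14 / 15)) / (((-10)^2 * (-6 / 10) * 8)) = -1519 / 155520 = -0.01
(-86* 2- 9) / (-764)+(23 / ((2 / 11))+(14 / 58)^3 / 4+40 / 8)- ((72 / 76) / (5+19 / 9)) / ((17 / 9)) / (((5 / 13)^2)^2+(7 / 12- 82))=44237749176838930945 / 335792582723571752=131.74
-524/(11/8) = -4192/11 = -381.09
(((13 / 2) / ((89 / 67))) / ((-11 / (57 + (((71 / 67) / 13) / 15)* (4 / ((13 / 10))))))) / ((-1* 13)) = 1936801 / 992706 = 1.95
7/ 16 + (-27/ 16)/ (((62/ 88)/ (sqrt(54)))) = -17.16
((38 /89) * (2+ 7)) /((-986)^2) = 171 /43262722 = 0.00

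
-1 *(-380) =380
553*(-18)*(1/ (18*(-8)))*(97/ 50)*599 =32130959/ 400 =80327.40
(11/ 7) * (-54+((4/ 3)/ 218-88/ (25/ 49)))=-355.89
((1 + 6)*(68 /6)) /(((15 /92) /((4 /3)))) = 87584 /135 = 648.77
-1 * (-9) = 9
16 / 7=2.29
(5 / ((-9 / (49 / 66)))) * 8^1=-980 / 297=-3.30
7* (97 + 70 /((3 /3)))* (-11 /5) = -12859 /5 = -2571.80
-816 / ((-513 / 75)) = 6800 / 57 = 119.30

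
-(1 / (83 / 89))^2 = -1.15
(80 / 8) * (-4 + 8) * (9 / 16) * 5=225 / 2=112.50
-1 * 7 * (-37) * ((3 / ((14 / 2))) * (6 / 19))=666 / 19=35.05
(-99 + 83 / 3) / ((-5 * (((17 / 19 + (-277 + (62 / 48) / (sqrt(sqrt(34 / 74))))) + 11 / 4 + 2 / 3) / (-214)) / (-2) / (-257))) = 731105646372865472 * 17^(1 / 4) * 37^(3 / 4) / 20321052716793239671175 + 154346456203531969408 * sqrt(629) / 20321052716793239671175 + 32584659495898788230912 * 17^(3 / 4) * 37^(1 / 4) / 20321052716793239671175 + 116944185372681701635206656 / 20321052716793239671175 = 5788.13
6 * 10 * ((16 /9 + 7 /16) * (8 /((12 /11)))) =17545 /18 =974.72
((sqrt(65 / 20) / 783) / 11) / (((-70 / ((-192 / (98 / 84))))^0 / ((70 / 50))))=7 * sqrt(13) / 86130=0.00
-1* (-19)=19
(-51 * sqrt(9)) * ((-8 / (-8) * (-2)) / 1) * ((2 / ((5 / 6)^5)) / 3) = 1586304 / 3125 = 507.62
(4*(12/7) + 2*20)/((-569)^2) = 328/2266327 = 0.00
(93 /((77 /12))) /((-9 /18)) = -28.99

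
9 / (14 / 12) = 54 / 7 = 7.71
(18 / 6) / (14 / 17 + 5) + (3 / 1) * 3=314 / 33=9.52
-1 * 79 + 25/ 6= -449/ 6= -74.83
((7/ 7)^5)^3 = 1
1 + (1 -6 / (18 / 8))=-2 / 3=-0.67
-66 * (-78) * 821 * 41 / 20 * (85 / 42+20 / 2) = 1458497469 / 14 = 104178390.64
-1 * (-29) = 29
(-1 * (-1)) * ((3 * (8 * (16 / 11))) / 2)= 192 / 11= 17.45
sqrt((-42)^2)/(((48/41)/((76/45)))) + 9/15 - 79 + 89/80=-12023/720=-16.70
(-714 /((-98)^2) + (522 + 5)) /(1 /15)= 5422065 /686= 7903.88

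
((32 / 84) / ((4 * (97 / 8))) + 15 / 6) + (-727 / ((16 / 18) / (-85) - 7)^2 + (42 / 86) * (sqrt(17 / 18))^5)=-1439459240677 / 117175446906 + 2023 * sqrt(34) / 27864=-11.86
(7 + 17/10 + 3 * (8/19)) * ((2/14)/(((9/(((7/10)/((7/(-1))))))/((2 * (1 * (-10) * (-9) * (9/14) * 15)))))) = -51111/1862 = -27.45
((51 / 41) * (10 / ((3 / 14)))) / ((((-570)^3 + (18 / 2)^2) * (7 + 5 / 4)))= -9520 / 250566019407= -0.00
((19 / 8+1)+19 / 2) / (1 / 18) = 927 / 4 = 231.75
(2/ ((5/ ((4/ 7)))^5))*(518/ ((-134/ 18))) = -1363968/ 502709375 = -0.00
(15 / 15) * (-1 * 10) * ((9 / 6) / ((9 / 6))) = -10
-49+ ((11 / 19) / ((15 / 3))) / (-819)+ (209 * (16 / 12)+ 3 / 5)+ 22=19627597 / 77805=252.27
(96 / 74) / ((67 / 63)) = 1.22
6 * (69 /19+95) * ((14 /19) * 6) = 2616.33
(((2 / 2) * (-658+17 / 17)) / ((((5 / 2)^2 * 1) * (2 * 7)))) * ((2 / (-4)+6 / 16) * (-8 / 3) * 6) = -2628 / 175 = -15.02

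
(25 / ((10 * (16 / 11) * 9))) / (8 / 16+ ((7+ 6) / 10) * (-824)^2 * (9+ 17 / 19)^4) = 0.00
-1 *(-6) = 6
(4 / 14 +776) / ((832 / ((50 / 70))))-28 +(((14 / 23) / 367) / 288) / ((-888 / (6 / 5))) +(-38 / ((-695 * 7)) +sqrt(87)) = -18.00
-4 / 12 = -1 / 3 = -0.33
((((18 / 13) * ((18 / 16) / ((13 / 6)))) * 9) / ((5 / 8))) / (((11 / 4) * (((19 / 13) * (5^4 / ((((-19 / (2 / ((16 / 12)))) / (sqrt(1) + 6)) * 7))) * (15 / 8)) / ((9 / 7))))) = -559872 / 15640625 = -0.04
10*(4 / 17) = 40 / 17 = 2.35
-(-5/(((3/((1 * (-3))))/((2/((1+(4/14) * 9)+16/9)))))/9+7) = -2429/337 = -7.21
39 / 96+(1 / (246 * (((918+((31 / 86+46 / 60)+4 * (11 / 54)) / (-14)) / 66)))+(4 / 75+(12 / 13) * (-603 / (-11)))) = 53595718587382643 / 1049635352594400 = 51.06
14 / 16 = 7 / 8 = 0.88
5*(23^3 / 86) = 60835 / 86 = 707.38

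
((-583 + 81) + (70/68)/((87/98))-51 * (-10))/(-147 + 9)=-589/8874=-0.07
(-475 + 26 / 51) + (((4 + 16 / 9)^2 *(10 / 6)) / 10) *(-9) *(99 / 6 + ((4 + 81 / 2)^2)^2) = -180259652447 / 918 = -196361277.18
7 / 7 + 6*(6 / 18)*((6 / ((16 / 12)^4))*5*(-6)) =-112.91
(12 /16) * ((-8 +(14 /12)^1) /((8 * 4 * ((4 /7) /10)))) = -1435 /512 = -2.80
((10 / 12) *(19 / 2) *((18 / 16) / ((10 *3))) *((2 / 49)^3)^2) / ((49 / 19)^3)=130321 / 1628413597910449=0.00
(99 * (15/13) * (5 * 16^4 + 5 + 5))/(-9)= -54068850/13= -4159142.31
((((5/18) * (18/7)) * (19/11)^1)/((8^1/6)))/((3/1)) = 95/308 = 0.31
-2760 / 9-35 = -341.67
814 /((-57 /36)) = -9768 /19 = -514.11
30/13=2.31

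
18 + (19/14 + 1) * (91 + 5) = 1710/7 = 244.29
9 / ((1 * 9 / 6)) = 6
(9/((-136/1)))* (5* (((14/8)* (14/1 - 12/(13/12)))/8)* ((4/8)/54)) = -0.00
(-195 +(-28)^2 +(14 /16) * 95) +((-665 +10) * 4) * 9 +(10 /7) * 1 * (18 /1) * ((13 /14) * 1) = -8970527 /392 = -22884.00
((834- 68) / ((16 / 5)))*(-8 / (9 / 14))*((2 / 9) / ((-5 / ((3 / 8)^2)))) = 2681 / 144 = 18.62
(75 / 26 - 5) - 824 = -826.12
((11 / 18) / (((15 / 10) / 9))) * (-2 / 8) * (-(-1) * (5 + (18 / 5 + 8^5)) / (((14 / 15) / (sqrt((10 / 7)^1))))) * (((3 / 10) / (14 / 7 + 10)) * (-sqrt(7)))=1802713 * sqrt(10) / 2240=2544.95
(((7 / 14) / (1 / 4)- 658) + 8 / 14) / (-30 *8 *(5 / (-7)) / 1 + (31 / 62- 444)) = 9176 / 3809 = 2.41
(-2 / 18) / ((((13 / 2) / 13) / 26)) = -52 / 9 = -5.78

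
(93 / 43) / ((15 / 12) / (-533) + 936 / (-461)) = -2948556 / 2771221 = -1.06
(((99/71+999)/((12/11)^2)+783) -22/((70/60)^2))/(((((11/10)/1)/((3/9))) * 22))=111846085/5051508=22.14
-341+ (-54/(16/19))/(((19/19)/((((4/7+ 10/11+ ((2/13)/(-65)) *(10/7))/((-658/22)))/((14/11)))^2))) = -413360153992489/1211856710792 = -341.10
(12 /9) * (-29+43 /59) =-2224 /59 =-37.69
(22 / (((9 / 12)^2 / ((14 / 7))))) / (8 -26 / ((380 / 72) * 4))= 11.56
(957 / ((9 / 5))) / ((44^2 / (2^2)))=145 / 132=1.10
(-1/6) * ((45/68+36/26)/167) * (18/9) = -603/147628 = -0.00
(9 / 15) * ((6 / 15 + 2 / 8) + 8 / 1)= 519 / 100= 5.19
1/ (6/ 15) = 5/ 2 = 2.50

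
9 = 9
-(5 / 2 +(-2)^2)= -13 / 2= -6.50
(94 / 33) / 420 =47 / 6930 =0.01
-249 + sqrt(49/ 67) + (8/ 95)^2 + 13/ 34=-76286149/ 306850 + 7 * sqrt(67)/ 67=-247.76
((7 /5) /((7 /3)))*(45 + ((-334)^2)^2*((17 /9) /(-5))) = -211560597287 /75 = -2820807963.83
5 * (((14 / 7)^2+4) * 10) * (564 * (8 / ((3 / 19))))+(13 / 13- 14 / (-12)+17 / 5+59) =342913937 / 30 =11430464.57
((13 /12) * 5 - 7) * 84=-133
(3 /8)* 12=9 /2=4.50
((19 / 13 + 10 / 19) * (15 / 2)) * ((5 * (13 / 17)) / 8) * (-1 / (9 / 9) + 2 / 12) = -61375 / 10336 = -5.94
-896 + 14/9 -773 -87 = -15790/9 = -1754.44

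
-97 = -97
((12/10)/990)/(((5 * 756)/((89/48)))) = 89/149688000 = 0.00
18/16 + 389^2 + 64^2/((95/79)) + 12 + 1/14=823218629/5320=154740.34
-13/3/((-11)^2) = -13/363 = -0.04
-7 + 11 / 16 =-6.31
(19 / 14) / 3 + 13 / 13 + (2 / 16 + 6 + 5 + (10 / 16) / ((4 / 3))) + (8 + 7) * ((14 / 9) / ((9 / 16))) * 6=528061 / 2016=261.94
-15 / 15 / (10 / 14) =-7 / 5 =-1.40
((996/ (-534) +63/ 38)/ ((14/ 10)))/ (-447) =3505/ 10582278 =0.00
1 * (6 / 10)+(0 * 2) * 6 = 3 / 5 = 0.60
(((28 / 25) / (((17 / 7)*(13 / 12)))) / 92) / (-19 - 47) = -98 / 1397825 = -0.00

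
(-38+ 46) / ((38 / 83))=332 / 19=17.47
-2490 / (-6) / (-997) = -415 / 997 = -0.42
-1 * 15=-15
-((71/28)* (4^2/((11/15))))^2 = -18147600/5929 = -3060.82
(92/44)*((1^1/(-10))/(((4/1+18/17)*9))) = -391/85140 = -0.00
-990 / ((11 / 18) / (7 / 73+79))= -9353880 / 73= -128135.34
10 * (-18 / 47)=-180 / 47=-3.83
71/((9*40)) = 71/360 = 0.20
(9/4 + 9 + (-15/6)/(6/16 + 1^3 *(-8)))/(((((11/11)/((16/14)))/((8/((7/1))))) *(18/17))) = 384200/26901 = 14.28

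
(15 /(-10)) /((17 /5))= -15 /34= -0.44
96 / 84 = 8 / 7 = 1.14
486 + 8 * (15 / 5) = 510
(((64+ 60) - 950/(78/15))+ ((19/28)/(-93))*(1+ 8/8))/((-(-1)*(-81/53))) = 52664669/1371006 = 38.41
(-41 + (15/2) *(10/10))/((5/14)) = -469/5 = -93.80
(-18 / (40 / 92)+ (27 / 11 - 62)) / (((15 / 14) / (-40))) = 621824 / 165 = 3768.63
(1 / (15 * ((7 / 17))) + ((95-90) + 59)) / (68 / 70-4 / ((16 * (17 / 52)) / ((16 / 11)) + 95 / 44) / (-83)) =460197733 / 7027578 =65.48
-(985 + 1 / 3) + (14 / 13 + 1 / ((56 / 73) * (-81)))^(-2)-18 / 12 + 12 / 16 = -46262317219537 / 46957536300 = -985.19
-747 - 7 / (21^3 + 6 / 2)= -6920215 / 9264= -747.00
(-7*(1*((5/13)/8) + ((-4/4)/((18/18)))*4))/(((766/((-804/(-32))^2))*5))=116233677/25492480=4.56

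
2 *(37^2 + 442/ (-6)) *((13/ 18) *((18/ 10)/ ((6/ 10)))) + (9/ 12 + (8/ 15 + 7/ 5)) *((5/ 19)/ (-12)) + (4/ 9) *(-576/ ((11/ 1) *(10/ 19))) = 837998153/ 150480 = 5568.83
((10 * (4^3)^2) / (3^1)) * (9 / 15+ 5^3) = 5144576 / 3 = 1714858.67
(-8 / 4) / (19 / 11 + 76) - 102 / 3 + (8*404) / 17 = 2268796 / 14535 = 156.09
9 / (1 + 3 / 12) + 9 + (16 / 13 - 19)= -102 / 65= -1.57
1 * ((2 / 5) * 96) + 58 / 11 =2402 / 55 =43.67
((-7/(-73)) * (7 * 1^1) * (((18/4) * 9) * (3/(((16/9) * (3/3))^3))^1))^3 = 654017916594690725427/213864357451268096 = 3058.10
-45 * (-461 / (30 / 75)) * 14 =726075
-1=-1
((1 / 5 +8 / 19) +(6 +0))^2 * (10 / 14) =395641 / 12635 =31.31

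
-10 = -10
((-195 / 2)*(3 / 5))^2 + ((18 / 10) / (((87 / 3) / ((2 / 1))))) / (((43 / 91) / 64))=3439.06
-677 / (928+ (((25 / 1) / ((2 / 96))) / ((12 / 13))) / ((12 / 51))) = -677 / 6453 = -0.10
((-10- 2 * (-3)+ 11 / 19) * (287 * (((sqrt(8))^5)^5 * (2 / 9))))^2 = 52589636972676621853256371404800 / 29241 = 1798489688200698397908976000.00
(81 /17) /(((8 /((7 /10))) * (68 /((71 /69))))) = 13419 /2127040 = 0.01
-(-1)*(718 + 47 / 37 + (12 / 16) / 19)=2022699 / 2812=719.31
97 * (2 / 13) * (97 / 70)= 9409 / 455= 20.68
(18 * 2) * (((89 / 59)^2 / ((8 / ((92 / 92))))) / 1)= 71289 / 6962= 10.24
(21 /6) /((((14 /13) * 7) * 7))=0.07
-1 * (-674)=674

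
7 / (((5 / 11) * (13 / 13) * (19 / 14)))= 1078 / 95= 11.35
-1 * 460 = -460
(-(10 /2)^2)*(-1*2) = 50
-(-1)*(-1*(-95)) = 95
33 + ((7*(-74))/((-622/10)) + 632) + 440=346245/311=1113.33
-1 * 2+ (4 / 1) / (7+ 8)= -1.73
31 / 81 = 0.38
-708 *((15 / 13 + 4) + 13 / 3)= -87320 / 13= -6716.92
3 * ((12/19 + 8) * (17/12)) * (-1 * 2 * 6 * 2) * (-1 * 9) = 150552/19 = 7923.79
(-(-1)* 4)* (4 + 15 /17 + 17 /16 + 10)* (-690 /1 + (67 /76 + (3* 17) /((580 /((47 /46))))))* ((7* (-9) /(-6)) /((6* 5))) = -10603863379753 /689411200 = -15381.04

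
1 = 1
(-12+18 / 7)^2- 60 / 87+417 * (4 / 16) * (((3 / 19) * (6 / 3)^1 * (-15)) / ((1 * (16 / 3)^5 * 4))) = 19971292331093 / 226484027392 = 88.18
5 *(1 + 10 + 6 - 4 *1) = 65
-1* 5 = -5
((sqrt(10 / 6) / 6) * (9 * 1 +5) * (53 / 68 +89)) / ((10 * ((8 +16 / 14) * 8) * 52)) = 19943 * sqrt(15) / 10862592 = 0.01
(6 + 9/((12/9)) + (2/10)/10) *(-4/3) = -1277/75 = -17.03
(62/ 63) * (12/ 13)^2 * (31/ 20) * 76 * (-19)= -11101472/ 5915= -1876.83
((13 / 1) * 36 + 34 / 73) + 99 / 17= 588593 / 1241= 474.29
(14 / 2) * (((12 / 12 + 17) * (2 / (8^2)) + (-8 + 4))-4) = -833 / 16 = -52.06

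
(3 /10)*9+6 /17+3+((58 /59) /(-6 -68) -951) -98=-387053013 /371110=-1042.96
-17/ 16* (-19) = 323/ 16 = 20.19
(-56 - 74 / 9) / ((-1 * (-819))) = -578 / 7371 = -0.08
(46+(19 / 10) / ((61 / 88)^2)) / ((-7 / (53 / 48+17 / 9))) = -200285269 / 9376920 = -21.36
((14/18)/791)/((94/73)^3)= 389017/844703928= 0.00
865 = 865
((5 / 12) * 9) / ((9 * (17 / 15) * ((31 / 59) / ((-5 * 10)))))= -36875 / 1054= -34.99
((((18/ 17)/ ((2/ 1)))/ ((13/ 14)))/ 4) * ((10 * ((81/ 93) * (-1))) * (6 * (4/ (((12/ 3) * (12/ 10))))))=-42525/ 6851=-6.21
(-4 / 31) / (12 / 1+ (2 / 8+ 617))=-16 / 78027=-0.00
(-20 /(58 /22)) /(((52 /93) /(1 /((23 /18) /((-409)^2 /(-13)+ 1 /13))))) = 15401469600 /112723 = 136631.12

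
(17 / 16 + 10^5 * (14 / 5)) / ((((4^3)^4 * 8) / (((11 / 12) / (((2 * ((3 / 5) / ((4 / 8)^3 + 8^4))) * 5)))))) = 179429160867 / 137438953472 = 1.31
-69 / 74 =-0.93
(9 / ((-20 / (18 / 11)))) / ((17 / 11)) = -0.48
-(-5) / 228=5 / 228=0.02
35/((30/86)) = 301/3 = 100.33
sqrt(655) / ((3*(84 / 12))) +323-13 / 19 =sqrt(655) / 21 +6124 / 19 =323.53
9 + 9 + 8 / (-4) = 16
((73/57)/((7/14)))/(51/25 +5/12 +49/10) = 14600/41933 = 0.35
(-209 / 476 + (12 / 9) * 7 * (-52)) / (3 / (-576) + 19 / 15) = -55494640 / 144109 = -385.09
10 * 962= 9620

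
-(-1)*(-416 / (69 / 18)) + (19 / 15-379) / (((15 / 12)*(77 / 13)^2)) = -1198003768 / 10227525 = -117.14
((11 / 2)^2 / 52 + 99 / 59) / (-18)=-27731 / 220896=-0.13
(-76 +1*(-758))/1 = -834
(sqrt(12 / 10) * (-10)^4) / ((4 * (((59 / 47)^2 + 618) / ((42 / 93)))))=15463000 * sqrt(30) / 42427933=2.00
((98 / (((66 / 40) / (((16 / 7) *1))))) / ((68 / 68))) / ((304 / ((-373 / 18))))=-9.25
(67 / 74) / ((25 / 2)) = 67 / 925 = 0.07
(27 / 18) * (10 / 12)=5 / 4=1.25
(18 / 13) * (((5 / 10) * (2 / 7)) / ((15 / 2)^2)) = 8 / 2275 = 0.00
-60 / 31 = -1.94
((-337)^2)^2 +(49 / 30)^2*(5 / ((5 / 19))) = 11608126030519 / 900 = 12897917811.69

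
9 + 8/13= 125/13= 9.62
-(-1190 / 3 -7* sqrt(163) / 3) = 7* sqrt(163) / 3 + 1190 / 3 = 426.46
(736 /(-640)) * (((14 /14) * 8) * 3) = -27.60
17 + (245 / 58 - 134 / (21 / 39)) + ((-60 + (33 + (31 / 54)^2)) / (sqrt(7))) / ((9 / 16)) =-92419 / 406 - 311084 * sqrt(7) / 45927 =-245.55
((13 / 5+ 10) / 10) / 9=7 / 50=0.14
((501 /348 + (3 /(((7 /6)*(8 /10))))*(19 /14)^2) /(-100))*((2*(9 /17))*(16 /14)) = -310059 /3481450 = -0.09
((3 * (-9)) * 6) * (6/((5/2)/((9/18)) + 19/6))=-5832/49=-119.02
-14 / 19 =-0.74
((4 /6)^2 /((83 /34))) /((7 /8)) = 1088 /5229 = 0.21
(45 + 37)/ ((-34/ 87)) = -3567/ 17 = -209.82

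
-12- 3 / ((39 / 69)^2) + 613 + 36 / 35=3505454 / 5915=592.64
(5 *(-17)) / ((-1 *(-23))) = -85 / 23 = -3.70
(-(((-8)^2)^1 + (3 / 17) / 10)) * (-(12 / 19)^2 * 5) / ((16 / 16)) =783576 / 6137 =127.68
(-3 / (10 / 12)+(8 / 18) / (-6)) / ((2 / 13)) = -3224 / 135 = -23.88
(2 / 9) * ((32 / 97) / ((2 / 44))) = 1408 / 873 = 1.61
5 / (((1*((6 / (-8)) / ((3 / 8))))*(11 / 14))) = -35 / 11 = -3.18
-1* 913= -913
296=296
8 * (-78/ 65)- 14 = -118/ 5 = -23.60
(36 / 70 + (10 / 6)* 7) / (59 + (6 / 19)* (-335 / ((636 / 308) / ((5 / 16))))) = 10303624 / 36364545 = 0.28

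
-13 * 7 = -91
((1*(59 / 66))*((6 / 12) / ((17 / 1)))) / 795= 59 / 1783980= 0.00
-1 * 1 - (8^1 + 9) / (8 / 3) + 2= -43 / 8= -5.38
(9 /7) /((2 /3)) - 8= -85 /14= -6.07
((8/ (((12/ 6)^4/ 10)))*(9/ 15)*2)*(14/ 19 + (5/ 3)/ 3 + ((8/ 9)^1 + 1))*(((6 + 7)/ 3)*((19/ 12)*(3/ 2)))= 196.44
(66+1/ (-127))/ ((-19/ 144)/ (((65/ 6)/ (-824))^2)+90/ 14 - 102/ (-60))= -495736150/ 5673229573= -0.09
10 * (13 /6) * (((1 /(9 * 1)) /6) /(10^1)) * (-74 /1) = -481 /162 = -2.97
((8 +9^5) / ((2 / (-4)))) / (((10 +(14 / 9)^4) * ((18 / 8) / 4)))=-688840848 / 52013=-13243.63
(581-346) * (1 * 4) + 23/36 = 33863/36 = 940.64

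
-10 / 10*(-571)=571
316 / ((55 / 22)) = 632 / 5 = 126.40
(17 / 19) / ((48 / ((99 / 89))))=561 / 27056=0.02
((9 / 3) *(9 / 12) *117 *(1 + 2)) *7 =22113 / 4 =5528.25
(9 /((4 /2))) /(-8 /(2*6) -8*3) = -27 /148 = -0.18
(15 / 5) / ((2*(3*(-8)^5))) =-1 / 65536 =-0.00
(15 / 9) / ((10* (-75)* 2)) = -1 / 900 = -0.00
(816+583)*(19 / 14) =26581 / 14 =1898.64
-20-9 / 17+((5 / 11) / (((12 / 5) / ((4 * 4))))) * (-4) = -18317 / 561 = -32.65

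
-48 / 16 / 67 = -3 / 67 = -0.04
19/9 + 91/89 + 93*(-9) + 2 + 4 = -663121/801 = -827.87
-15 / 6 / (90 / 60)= -5 / 3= -1.67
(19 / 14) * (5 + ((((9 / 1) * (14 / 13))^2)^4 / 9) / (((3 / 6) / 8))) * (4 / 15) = 4291661364664293502 / 85651725705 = 50105953.26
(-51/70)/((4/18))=-459/140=-3.28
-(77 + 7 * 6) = -119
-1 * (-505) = 505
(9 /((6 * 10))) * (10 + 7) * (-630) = -3213 /2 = -1606.50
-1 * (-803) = 803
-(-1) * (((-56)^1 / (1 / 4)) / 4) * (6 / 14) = -24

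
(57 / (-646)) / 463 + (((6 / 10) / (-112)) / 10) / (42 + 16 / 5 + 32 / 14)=-140831 / 697685440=-0.00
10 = 10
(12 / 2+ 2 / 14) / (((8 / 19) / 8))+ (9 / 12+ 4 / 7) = 3305 / 28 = 118.04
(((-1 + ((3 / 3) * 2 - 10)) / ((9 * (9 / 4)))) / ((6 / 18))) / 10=-2 / 15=-0.13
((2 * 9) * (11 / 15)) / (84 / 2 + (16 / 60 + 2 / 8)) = 792 / 2551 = 0.31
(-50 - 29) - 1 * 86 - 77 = -242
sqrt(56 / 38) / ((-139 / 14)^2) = 392* sqrt(133) / 367099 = 0.01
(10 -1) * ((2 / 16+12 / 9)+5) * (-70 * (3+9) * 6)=-292950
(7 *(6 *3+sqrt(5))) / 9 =7 *sqrt(5) / 9+14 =15.74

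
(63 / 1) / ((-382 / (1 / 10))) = -63 / 3820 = -0.02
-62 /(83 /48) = -2976 /83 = -35.86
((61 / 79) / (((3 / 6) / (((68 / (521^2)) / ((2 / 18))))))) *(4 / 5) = 298656 / 107219195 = 0.00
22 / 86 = 11 / 43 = 0.26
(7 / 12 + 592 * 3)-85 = 20299 / 12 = 1691.58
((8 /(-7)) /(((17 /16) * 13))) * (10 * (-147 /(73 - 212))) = -26880 /30719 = -0.88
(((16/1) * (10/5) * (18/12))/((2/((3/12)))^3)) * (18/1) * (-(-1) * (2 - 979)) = -26379/16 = -1648.69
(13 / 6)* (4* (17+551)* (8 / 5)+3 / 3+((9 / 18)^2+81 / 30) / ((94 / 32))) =7880.61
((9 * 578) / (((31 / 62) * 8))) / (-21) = -867 / 14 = -61.93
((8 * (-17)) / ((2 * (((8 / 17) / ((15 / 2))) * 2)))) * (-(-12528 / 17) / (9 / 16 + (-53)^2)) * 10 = -63892800 / 44953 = -1421.32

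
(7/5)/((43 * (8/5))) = 7/344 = 0.02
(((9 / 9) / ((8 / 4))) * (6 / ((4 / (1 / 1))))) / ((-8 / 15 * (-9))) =5 / 32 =0.16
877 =877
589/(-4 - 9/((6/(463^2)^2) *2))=-2356/137862204499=-0.00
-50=-50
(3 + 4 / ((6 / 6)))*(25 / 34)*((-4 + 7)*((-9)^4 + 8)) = 3448725 / 34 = 101433.09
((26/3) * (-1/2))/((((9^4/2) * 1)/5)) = -130/19683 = -0.01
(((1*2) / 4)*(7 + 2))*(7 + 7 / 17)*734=24481.06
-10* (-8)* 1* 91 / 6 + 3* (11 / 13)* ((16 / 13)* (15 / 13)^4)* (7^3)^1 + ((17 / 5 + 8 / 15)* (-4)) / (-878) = 3112.82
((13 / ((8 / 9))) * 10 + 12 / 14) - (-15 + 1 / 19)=86213 / 532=162.05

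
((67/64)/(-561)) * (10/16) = -0.00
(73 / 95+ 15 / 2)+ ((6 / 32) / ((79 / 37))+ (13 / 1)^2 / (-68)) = 11984709 / 2041360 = 5.87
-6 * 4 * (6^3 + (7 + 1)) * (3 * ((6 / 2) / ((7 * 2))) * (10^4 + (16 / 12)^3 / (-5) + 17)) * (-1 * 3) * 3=1557770112 / 5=311554022.40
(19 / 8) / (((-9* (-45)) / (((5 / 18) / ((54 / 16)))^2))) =190 / 4782969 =0.00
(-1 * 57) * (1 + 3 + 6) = -570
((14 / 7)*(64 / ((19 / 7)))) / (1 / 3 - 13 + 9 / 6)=-5376 / 1273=-4.22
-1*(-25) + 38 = 63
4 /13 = 0.31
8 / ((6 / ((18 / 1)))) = 24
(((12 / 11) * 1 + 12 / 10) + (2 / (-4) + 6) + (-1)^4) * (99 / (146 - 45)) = 8703 / 1010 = 8.62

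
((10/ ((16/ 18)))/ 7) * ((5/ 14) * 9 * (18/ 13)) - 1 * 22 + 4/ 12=-110945/ 7644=-14.51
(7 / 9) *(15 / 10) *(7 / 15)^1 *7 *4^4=43904 / 45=975.64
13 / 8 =1.62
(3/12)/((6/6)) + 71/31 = 315/124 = 2.54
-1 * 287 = -287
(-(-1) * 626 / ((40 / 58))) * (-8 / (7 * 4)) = -9077 / 35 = -259.34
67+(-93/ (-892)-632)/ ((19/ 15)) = -7319249/ 16948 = -431.87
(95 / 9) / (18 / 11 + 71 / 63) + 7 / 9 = 15848 / 3447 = 4.60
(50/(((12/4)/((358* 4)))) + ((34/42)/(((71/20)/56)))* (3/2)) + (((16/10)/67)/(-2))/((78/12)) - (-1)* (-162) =22006571066/927615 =23723.82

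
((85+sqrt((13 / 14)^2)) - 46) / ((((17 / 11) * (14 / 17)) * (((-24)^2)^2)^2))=6149 / 21574761578496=0.00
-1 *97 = -97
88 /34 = 44 /17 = 2.59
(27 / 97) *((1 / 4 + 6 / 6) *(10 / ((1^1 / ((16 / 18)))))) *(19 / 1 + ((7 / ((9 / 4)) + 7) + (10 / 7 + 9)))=249100 / 2037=122.29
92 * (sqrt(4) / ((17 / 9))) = 1656 / 17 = 97.41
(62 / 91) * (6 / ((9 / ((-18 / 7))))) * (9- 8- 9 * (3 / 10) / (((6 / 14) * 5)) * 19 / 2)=204042 / 15925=12.81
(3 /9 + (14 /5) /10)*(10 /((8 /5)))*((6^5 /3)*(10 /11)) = 99360 /11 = 9032.73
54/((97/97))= 54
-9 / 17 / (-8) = 9 / 136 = 0.07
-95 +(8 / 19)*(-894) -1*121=-11256 / 19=-592.42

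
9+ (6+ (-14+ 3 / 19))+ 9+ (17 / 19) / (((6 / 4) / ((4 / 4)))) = 613 / 57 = 10.75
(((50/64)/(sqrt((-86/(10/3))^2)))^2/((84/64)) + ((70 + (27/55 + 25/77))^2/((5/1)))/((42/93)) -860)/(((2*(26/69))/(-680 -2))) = -16083242631729335893/13059590544000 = -1231527.33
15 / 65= 3 / 13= 0.23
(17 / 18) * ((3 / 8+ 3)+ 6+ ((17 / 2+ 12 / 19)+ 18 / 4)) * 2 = 59449 / 1368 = 43.46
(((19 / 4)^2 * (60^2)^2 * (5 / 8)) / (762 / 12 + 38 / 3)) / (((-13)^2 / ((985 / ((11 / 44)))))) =4320357750000 / 77233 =55939271.43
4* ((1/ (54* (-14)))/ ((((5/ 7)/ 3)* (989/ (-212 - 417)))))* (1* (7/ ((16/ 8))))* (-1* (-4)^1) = 8806/ 44505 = 0.20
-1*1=-1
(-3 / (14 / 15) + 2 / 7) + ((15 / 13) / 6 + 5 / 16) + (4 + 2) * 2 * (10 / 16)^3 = 5893 / 11648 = 0.51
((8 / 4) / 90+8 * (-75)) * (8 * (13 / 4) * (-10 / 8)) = 350987 / 18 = 19499.28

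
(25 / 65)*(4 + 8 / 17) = 380 / 221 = 1.72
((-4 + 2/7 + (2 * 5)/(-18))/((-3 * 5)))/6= 269/5670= 0.05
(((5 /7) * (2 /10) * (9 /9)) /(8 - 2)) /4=1 /168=0.01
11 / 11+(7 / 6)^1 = 13 / 6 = 2.17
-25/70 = -5/14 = -0.36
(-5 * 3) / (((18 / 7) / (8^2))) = -1120 / 3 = -373.33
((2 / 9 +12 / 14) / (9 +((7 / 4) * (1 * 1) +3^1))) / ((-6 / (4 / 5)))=-544 / 51975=-0.01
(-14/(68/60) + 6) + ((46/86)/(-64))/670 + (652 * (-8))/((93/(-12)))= 647814733479/971703680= 666.68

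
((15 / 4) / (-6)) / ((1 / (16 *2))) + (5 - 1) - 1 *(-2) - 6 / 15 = -72 / 5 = -14.40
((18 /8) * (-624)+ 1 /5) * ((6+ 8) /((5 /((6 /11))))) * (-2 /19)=1179192 /5225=225.68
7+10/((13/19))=281/13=21.62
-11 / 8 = -1.38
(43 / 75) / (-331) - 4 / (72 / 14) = -58054 / 74475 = -0.78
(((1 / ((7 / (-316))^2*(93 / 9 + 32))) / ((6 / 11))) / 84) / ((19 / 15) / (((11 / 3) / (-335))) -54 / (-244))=-184259284 / 20257041147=-0.01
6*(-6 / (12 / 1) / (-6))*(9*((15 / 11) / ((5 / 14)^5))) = 7260624 / 6875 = 1056.09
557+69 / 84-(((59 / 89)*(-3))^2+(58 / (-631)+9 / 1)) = 76265929349 / 139948228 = 544.96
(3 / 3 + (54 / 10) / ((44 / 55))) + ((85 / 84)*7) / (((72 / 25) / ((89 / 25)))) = 14261 / 864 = 16.51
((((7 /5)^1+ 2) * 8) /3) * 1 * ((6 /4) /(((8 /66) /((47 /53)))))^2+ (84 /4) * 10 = 146281251 /112360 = 1301.90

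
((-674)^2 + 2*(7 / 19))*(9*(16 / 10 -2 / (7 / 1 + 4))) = 6059143116 / 1045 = 5798223.08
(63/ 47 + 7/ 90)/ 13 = 5999/ 54990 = 0.11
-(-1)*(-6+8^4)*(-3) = -12270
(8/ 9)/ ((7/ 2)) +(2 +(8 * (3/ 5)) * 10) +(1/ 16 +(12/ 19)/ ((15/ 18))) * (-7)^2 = 8661809/ 95760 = 90.45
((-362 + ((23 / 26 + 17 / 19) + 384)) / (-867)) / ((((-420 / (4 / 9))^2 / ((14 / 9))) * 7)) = -691 / 101244923325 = -0.00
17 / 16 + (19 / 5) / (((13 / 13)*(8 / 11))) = 503 / 80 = 6.29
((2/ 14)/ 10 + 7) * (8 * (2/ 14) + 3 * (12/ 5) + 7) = 263667/ 2450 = 107.62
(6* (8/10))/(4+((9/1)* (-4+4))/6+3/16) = 384/335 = 1.15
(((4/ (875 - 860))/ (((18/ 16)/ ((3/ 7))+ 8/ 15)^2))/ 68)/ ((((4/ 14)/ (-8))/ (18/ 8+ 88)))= -2425920/ 2441897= -0.99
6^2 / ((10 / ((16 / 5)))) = 288 / 25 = 11.52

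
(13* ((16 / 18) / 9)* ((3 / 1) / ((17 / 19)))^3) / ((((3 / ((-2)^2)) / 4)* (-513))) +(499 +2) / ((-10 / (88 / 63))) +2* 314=23295837536 / 41785065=557.52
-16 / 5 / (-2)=1.60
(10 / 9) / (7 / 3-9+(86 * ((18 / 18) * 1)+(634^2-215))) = 10 / 3616383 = 0.00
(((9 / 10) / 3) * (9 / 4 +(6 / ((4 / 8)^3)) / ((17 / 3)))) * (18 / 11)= 5.26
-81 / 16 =-5.06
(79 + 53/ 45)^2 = 13017664/ 2025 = 6428.48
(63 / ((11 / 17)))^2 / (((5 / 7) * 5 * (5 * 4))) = 8029287 / 60500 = 132.72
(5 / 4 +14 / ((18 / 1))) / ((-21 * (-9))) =73 / 6804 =0.01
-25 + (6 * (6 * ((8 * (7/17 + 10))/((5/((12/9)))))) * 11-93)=737618/85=8677.86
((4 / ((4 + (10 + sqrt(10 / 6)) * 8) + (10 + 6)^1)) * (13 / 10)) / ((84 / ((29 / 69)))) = 377 / 1433544 - 377 * sqrt(15) / 53757900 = 0.00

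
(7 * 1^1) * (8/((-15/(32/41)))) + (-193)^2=22906343/615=37246.09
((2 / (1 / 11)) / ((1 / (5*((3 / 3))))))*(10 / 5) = 220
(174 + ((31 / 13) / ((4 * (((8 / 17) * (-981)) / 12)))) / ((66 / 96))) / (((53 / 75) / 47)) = 9559048000 / 826111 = 11571.14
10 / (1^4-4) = -10 / 3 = -3.33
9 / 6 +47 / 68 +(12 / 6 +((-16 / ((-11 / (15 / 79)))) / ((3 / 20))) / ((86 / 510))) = 38393595 / 2540956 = 15.11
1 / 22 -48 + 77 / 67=-68991 / 1474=-46.81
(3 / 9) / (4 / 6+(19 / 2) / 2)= 4 / 65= 0.06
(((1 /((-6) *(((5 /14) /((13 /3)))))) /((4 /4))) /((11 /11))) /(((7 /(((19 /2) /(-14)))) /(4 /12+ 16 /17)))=3211 /12852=0.25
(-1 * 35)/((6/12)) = -70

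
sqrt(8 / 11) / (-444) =-sqrt(22) / 2442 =-0.00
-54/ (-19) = 54/ 19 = 2.84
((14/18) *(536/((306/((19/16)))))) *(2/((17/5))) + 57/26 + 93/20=47436761/6086340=7.79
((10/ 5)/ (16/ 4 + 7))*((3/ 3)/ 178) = 1/ 979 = 0.00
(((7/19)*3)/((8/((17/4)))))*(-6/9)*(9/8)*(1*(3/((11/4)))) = -3213/6688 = -0.48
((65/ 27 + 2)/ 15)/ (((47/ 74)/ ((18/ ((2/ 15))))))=8806/ 141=62.45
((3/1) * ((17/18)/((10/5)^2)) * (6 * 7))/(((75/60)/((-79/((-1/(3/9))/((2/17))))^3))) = 27610184/39015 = 707.68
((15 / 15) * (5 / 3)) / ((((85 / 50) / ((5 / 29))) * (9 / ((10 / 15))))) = 0.01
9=9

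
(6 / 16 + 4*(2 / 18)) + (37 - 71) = -2389 / 72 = -33.18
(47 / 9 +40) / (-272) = -407 / 2448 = -0.17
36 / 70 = 18 / 35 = 0.51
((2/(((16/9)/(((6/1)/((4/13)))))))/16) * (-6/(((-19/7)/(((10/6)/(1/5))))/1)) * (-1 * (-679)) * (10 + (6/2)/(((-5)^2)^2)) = 10431898659/60800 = 171577.28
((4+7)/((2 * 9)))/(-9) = -0.07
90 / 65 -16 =-190 / 13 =-14.62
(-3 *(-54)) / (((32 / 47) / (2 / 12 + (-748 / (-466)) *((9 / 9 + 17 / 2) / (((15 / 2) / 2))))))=37548441 / 37280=1007.20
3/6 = 1/2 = 0.50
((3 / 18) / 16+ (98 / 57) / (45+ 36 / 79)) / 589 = 45139 / 551134368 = 0.00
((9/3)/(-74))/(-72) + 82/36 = 12139/5328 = 2.28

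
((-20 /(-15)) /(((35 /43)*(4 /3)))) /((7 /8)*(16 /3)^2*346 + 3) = 387 /2713585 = 0.00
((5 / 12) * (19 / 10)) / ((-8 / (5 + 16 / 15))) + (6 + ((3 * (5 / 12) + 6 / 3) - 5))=10511 / 2880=3.65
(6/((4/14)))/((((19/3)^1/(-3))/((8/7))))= -216/19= -11.37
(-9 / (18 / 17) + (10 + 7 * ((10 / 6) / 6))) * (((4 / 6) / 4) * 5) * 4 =310 / 27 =11.48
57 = 57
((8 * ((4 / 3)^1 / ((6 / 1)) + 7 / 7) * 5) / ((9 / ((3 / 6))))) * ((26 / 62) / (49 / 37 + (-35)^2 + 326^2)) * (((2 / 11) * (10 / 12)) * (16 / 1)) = 384800 / 14981577669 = 0.00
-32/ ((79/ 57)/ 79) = -1824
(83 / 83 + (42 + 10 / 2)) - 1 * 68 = -20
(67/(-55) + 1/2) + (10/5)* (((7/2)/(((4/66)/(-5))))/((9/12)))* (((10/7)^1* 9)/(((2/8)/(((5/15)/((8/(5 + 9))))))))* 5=-12705079/110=-115500.72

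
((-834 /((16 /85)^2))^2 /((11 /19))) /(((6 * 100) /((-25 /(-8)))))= 57488391710625 /11534336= 4984109.33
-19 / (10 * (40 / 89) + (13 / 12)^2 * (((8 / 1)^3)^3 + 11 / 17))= -1379856 / 11439690513689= -0.00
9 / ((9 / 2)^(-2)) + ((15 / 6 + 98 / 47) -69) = 22153 / 188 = 117.84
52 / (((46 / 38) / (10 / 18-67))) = -25688 / 9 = -2854.22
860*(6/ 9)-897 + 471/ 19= -17036/ 57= -298.88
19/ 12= 1.58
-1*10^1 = -10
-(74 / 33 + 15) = -569 / 33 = -17.24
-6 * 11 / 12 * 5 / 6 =-55 / 12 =-4.58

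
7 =7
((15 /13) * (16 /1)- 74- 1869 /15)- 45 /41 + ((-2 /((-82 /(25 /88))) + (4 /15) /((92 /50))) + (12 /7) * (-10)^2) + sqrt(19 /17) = -1093719701 /113273160 + sqrt(323) /17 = -8.60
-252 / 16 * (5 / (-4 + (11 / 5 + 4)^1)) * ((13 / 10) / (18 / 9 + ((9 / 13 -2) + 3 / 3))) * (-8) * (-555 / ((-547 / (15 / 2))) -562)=-32287187205 / 264748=-121954.41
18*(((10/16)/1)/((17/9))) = 405/68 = 5.96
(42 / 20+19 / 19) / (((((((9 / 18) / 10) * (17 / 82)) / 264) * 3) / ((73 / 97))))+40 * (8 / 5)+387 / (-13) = 425308813 / 21437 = 19839.94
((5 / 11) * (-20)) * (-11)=100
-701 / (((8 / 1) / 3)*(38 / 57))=-6309 / 16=-394.31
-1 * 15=-15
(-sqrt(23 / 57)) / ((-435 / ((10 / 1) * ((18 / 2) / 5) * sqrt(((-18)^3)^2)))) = 11664 * sqrt(1311) / 2755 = 153.29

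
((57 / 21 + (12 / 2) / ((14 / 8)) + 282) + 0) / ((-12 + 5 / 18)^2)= 2.10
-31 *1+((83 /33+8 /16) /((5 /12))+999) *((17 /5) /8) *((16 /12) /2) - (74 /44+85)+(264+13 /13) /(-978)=29969551 /179300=167.15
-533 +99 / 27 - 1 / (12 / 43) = -6395 / 12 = -532.92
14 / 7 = 2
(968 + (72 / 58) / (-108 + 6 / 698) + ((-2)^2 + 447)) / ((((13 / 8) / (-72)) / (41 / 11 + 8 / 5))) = -17449795206720 / 52098761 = -334936.86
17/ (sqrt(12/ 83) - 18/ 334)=706911/ 109315 + 948226*sqrt(249)/ 327945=52.09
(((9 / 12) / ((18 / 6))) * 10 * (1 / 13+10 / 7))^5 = 150817888928125 / 199690286432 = 755.26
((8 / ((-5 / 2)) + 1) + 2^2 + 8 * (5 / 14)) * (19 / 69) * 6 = 6194 / 805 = 7.69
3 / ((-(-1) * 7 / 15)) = 45 / 7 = 6.43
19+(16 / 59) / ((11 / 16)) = 12587 / 649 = 19.39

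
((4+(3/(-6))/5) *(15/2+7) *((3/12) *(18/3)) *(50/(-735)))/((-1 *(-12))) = -377/784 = -0.48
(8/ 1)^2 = 64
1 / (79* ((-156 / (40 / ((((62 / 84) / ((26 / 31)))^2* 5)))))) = -61152 / 72958159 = -0.00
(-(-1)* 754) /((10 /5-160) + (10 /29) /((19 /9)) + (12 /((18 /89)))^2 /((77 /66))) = 4362267 /16544720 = 0.26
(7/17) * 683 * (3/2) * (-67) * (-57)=54775917/34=1611056.38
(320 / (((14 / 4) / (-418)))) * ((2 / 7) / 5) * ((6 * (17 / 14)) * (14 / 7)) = -10914816 / 343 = -31821.62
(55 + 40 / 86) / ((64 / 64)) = 2385 / 43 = 55.47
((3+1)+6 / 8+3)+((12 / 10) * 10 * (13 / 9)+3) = 28.08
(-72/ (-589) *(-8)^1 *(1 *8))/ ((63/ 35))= -2560/ 589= -4.35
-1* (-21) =21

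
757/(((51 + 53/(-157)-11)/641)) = 76182209/6227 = 12234.18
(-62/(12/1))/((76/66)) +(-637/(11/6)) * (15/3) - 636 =-1987807/836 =-2377.76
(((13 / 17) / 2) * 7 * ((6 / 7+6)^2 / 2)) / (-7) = -7488 / 833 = -8.99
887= 887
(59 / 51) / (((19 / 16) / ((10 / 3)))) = 9440 / 2907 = 3.25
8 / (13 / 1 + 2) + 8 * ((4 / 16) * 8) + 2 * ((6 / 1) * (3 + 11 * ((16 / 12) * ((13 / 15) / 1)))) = 3076 / 15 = 205.07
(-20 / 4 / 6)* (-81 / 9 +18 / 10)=6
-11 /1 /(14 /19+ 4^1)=-209 /90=-2.32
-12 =-12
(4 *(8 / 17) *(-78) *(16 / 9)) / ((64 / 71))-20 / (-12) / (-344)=-5080277 / 17544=-289.57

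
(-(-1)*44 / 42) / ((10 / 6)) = 22 / 35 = 0.63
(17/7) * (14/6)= 17/3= 5.67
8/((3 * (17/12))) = 1.88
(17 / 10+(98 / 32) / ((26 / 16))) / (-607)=-233 / 39455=-0.01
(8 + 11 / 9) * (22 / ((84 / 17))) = 15521 / 378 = 41.06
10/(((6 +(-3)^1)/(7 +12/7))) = 610/21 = 29.05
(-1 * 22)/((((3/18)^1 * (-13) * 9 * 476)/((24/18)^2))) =176/41769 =0.00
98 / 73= 1.34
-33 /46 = -0.72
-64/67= -0.96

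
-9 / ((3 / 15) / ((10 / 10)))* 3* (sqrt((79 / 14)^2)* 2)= -10665 / 7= -1523.57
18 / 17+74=1276 / 17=75.06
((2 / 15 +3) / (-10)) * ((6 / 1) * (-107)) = 5029 / 25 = 201.16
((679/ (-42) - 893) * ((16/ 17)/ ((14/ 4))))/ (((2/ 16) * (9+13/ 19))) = -1658320/ 8211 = -201.96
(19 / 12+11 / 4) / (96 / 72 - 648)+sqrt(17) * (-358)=-358 * sqrt(17) - 13 / 1940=-1476.08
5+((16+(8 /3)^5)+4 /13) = 493295 /3159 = 156.16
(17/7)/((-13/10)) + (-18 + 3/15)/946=-812199/430430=-1.89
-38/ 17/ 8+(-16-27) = -2943/ 68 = -43.28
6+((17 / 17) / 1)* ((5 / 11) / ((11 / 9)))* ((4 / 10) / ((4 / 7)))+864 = 210603 / 242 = 870.26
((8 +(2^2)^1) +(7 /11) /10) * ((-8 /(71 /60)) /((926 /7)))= -0.62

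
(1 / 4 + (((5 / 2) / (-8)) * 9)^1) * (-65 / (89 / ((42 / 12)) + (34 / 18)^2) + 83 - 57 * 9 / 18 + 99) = -4973677 / 12832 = -387.60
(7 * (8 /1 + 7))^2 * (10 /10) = 11025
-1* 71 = -71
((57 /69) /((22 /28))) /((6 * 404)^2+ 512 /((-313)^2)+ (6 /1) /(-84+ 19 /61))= 66517522085 /371740751964577589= 0.00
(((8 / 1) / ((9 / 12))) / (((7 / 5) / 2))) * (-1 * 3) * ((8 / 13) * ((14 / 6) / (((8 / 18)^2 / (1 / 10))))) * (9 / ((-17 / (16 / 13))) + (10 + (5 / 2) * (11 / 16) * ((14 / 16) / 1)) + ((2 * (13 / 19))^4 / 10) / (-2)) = -10627459765947 / 29952978640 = -354.80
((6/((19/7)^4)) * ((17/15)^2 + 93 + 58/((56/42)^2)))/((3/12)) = 28867223/514425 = 56.12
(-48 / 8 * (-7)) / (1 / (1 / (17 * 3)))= 14 / 17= 0.82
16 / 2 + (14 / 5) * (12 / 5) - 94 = -79.28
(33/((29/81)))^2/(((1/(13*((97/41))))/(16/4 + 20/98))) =1856009626614/1689569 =1098510.70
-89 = -89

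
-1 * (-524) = 524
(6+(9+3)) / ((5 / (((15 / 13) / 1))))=54 / 13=4.15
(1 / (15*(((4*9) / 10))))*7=7 / 54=0.13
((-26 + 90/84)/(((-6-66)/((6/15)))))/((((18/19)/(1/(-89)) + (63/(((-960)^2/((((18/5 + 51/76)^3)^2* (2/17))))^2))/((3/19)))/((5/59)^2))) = -78848378659136241378367897600000000000000000/6684048193666937756624107917781011732618216805917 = -0.00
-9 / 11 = -0.82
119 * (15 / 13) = 1785 / 13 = 137.31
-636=-636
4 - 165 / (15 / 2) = -18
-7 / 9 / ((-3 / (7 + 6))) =91 / 27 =3.37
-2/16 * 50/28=-25/112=-0.22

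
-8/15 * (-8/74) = 32/555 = 0.06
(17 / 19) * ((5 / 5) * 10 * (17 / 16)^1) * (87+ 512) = 865555 / 152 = 5694.44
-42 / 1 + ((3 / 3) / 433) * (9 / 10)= -181851 / 4330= -42.00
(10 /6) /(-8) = -5 /24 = -0.21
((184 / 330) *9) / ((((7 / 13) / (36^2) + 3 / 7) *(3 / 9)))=97651008 / 2782615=35.09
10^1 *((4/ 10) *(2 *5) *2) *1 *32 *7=17920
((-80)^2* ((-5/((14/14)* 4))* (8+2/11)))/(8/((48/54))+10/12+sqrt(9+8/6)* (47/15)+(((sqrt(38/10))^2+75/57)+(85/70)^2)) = -110694057364800000/17328476643313+7039486137600000* sqrt(93)/17328476643313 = -2470.37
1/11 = 0.09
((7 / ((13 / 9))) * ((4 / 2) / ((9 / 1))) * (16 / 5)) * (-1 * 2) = -448 / 65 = -6.89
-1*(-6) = 6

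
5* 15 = 75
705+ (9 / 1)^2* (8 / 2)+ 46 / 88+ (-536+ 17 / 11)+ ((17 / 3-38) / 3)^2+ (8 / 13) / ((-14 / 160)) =195955169 / 324324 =604.20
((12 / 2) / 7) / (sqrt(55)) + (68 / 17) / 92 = 1 / 23 + 6 * sqrt(55) / 385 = 0.16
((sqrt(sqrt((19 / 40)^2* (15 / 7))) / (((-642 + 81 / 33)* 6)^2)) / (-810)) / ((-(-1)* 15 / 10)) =-121* 3^(1 / 4)* 35^(3 / 4)* sqrt(38) / 303064465410000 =-0.00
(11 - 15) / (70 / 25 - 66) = 0.06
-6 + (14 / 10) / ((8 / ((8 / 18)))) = -533 / 90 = -5.92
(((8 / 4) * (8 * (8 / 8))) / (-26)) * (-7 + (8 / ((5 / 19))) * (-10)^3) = 18712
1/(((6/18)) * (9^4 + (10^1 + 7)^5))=3/1426418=0.00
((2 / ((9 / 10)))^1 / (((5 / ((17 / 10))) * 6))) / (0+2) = 17 / 270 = 0.06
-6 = -6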